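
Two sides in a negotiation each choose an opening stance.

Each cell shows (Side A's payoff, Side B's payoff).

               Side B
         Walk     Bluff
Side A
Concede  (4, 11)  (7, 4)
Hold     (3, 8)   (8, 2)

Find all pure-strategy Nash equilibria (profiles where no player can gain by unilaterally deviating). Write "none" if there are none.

For each strategy profile, look for a profitable unilateral deviation.
(Concede, Walk): Side A gets 4, best alternative 3; Side B gets 11, best alternative 4. No profitable deviation — NE.
(Concede, Bluff): Side A can switch to Hold (7 → 8). Not NE.
(Hold, Walk): Side A can switch to Concede (3 → 4). Not NE.
(Hold, Bluff): Side B can switch to Walk (2 → 8). Not NE.

(Concede, Walk)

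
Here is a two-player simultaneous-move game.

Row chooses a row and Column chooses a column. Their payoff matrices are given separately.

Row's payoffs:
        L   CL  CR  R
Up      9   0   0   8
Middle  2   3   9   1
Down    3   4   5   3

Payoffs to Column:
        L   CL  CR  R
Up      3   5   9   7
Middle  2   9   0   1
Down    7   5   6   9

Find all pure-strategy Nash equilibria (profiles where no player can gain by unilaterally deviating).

There is no pure-strategy Nash equilibrium.

Check each profile: it is a Nash equilibrium iff no player can strictly gain by switching unilaterally.
(Up, L): Column can switch to CL (3 → 5). Not NE.
(Up, CL): Row can switch to Middle (0 → 3). Not NE.
(Up, CR): Row can switch to Middle (0 → 9). Not NE.
(Up, R): Column can switch to CR (7 → 9). Not NE.
(Middle, L): Row can switch to Up (2 → 9). Not NE.
(Middle, CL): Row can switch to Down (3 → 4). Not NE.
(The remaining 6 profiles each have a profitable deviation by the same check.)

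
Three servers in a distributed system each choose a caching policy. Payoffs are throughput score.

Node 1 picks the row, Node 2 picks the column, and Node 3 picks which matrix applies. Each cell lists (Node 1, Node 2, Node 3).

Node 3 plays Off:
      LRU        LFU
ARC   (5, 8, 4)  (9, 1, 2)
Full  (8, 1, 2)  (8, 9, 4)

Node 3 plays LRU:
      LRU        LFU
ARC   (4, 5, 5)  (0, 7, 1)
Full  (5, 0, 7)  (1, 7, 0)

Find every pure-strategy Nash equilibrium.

This game has no pure Nash equilibrium.

(ARC, LRU, Off): Node 1 can switch to Full (5 → 8). Not NE.
(ARC, LRU, LRU): Node 1 can switch to Full (4 → 5). Not NE.
(ARC, LFU, Off): Node 2 can switch to LRU (1 → 8). Not NE.
(ARC, LFU, LRU): Node 1 can switch to Full (0 → 1). Not NE.
(Full, LRU, Off): Node 2 can switch to LFU (1 → 9). Not NE.
(Full, LRU, LRU): Node 2 can switch to LFU (0 → 7). Not NE.
(Full, LFU, Off): Node 1 can switch to ARC (8 → 9). Not NE.
(Full, LFU, LRU): Node 3 can switch to Off (0 → 4). Not NE.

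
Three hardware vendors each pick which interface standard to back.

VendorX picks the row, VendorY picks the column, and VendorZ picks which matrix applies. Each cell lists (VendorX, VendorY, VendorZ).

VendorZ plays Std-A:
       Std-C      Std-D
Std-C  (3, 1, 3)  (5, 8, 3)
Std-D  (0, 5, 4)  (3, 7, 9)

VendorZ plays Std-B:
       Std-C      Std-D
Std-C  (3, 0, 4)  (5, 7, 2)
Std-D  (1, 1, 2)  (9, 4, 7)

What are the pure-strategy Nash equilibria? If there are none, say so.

Check each profile: it is a Nash equilibrium iff no player can strictly gain by switching unilaterally.
(Std-C, Std-C, Std-A): VendorY can switch to Std-D (1 → 8). Not NE.
(Std-C, Std-C, Std-B): VendorY can switch to Std-D (0 → 7). Not NE.
(Std-C, Std-D, Std-A): VendorX gets 5, best alternative 3; VendorY gets 8, best alternative 1; VendorZ gets 3, best alternative 2. No profitable deviation — NE.
(Std-C, Std-D, Std-B): VendorX can switch to Std-D (5 → 9). Not NE.
(Std-D, Std-C, Std-A): VendorX can switch to Std-C (0 → 3). Not NE.
(Std-D, Std-C, Std-B): VendorX can switch to Std-C (1 → 3). Not NE.
(Std-D, Std-D, Std-A): VendorX can switch to Std-C (3 → 5). Not NE.
(Std-D, Std-D, Std-B): VendorZ can switch to Std-A (7 → 9). Not NE.

The unique pure-strategy Nash equilibrium is (Std-C, Std-D, Std-A).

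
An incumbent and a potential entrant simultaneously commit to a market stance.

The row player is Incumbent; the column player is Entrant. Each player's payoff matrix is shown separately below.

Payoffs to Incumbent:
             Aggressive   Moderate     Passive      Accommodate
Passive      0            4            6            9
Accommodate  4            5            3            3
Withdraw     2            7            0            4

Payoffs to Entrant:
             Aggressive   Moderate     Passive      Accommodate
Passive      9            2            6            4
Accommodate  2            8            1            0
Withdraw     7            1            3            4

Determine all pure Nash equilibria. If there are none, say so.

Incumbent against Aggressive: payoffs 0, 4, 2 → best response Accommodate.
Incumbent against Moderate: payoffs 4, 5, 7 → best response Withdraw.
Incumbent against Passive: payoffs 6, 3, 0 → best response Passive.
Incumbent against Accommodate: payoffs 9, 3, 4 → best response Passive.
Entrant against Passive: payoffs 9, 2, 6, 4 → best response Aggressive.
Entrant against Accommodate: payoffs 2, 8, 1, 0 → best response Moderate.
Entrant against Withdraw: payoffs 7, 1, 3, 4 → best response Aggressive.
No profile is a mutual best response for all players.

This game has no pure Nash equilibrium.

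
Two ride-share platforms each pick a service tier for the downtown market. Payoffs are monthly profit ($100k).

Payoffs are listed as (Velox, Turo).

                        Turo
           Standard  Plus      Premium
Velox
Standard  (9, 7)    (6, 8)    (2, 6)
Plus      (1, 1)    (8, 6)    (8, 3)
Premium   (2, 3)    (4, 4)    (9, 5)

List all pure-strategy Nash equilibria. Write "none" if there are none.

Velox against Standard: payoffs 9, 1, 2 → best response Standard.
Velox against Plus: payoffs 6, 8, 4 → best response Plus.
Velox against Premium: payoffs 2, 8, 9 → best response Premium.
Turo against Standard: payoffs 7, 8, 6 → best response Plus.
Turo against Plus: payoffs 1, 6, 3 → best response Plus.
Turo against Premium: payoffs 3, 4, 5 → best response Premium.
Mutual best responses: (Plus, Plus); (Premium, Premium).

Pure-strategy Nash equilibria: (Plus, Plus) and (Premium, Premium)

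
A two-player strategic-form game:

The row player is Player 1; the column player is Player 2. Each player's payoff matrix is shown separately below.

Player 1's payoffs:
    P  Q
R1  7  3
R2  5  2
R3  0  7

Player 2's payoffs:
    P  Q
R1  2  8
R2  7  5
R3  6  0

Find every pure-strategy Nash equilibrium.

No pure-strategy Nash equilibrium.

(R1, P): Player 2 can switch to Q (2 → 8). Not NE.
(R1, Q): Player 1 can switch to R3 (3 → 7). Not NE.
(R2, P): Player 1 can switch to R1 (5 → 7). Not NE.
(R2, Q): Player 1 can switch to R1 (2 → 3). Not NE.
(R3, P): Player 1 can switch to R1 (0 → 7). Not NE.
(R3, Q): Player 2 can switch to P (0 → 6). Not NE.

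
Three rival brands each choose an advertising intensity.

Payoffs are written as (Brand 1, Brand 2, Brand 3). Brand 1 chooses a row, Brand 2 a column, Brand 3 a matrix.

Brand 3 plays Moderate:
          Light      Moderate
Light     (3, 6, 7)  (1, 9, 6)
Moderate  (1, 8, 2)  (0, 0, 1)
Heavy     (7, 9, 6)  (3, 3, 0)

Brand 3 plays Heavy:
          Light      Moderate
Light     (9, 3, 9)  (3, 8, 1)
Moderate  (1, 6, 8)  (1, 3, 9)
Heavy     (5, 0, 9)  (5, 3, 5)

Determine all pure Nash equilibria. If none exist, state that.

Pure NE: (Heavy, Moderate, Heavy)

(Light, Light, Moderate): Brand 1 can switch to Heavy (3 → 7). Not NE.
(Light, Light, Heavy): Brand 2 can switch to Moderate (3 → 8). Not NE.
(Light, Moderate, Moderate): Brand 1 can switch to Heavy (1 → 3). Not NE.
(Light, Moderate, Heavy): Brand 1 can switch to Heavy (3 → 5). Not NE.
(Moderate, Light, Moderate): Brand 1 can switch to Light (1 → 3). Not NE.
(Moderate, Light, Heavy): Brand 1 can switch to Light (1 → 9). Not NE.
(Moderate, Moderate, Moderate): Brand 1 can switch to Light (0 → 1). Not NE.
(Moderate, Moderate, Heavy): Brand 1 can switch to Light (1 → 3). Not NE.
(Heavy, Light, Moderate): Brand 3 can switch to Heavy (6 → 9). Not NE.
(Heavy, Light, Heavy): Brand 1 can switch to Light (5 → 9). Not NE.
(Heavy, Moderate, Moderate): Brand 2 can switch to Light (3 → 9). Not NE.
(Heavy, Moderate, Heavy): Brand 1 gets 5, best alternative 3; Brand 2 gets 3, best alternative 0; Brand 3 gets 5, best alternative 0. No profitable deviation — NE.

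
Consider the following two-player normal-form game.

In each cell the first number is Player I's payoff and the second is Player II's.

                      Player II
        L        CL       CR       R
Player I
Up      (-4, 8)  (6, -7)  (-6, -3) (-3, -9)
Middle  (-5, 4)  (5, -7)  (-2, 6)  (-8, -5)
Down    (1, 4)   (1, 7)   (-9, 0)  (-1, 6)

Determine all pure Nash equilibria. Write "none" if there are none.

Pure NE: (Middle, CR)

(Up, L): Player I can switch to Down (-4 → 1). Not NE.
(Up, CL): Player II can switch to L (-7 → 8). Not NE.
(Up, CR): Player I can switch to Middle (-6 → -2). Not NE.
(Up, R): Player I can switch to Down (-3 → -1). Not NE.
(Middle, L): Player I can switch to Up (-5 → -4). Not NE.
(Middle, CL): Player I can switch to Up (5 → 6). Not NE.
(Middle, CR): Player I gets -2, best alternative -6; Player II gets 6, best alternative 4. No profitable deviation — NE.
(Middle, R): Player I can switch to Up (-8 → -3). Not NE.
(Down, L): Player II can switch to CL (4 → 7). Not NE.
(Down, CL): Player I can switch to Up (1 → 6). Not NE.
(Down, CR): Player I can switch to Up (-9 → -6). Not NE.
(The remaining 1 profile has a profitable deviation by the same check.)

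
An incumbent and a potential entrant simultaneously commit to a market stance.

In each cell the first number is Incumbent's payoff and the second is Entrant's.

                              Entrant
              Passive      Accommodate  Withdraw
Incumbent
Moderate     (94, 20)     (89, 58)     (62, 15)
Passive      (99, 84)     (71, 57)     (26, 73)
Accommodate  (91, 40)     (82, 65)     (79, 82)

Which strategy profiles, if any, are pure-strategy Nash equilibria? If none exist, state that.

(Moderate, Accommodate), (Passive, Passive), (Accommodate, Withdraw)

(Moderate, Passive): Incumbent can switch to Passive (94 → 99). Not NE.
(Moderate, Accommodate): Incumbent gets 89, best alternative 82; Entrant gets 58, best alternative 20. No profitable deviation — NE.
(Moderate, Withdraw): Incumbent can switch to Accommodate (62 → 79). Not NE.
(Passive, Passive): Incumbent gets 99, best alternative 94; Entrant gets 84, best alternative 73. No profitable deviation — NE.
(Passive, Accommodate): Incumbent can switch to Moderate (71 → 89). Not NE.
(Passive, Withdraw): Incumbent can switch to Moderate (26 → 62). Not NE.
(Accommodate, Passive): Incumbent can switch to Moderate (91 → 94). Not NE.
(Accommodate, Accommodate): Incumbent can switch to Moderate (82 → 89). Not NE.
(Accommodate, Withdraw): Incumbent gets 79, best alternative 62; Entrant gets 82, best alternative 65. No profitable deviation — NE.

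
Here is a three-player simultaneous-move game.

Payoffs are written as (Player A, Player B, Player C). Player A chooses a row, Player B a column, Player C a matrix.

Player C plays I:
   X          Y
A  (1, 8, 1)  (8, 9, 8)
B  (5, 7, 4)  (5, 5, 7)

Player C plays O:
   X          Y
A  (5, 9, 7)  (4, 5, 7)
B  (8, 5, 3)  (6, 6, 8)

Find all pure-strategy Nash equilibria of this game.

Player A against (X, I): payoffs 1, 5 → best response B.
Player A against (X, O): payoffs 5, 8 → best response B.
Player A against (Y, I): payoffs 8, 5 → best response A.
Player A against (Y, O): payoffs 4, 6 → best response B.
Player B against (A, I): payoffs 8, 9 → best response Y.
Player B against (A, O): payoffs 9, 5 → best response X.
Player B against (B, I): payoffs 7, 5 → best response X.
Player B against (B, O): payoffs 5, 6 → best response Y.
Player C against (A, X): payoffs 1, 7 → best response O.
Player C against (A, Y): payoffs 8, 7 → best response I.
Player C against (B, X): payoffs 4, 3 → best response I.
Player C against (B, Y): payoffs 7, 8 → best response O.
Mutual best responses: (A, Y, I); (B, X, I); (B, Y, O).

The pure Nash equilibria are (A, Y, I), (B, X, I), (B, Y, O).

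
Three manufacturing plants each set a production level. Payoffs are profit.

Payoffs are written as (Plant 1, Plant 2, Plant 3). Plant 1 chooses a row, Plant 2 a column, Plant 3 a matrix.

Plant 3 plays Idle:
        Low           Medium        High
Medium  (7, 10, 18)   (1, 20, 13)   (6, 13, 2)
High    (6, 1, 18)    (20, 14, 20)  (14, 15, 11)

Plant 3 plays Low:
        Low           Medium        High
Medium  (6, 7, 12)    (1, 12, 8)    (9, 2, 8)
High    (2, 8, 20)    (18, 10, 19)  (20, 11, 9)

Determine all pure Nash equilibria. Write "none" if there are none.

Pure NE: (High, High, Idle)

Plant 1 against (Low, Idle): payoffs 7, 6 → best response Medium.
Plant 1 against (Low, Low): payoffs 6, 2 → best response Medium.
Plant 1 against (Medium, Idle): payoffs 1, 20 → best response High.
Plant 1 against (Medium, Low): payoffs 1, 18 → best response High.
Plant 1 against (High, Idle): payoffs 6, 14 → best response High.
Plant 1 against (High, Low): payoffs 9, 20 → best response High.
Plant 2 against (Medium, Idle): payoffs 10, 20, 13 → best response Medium.
Plant 2 against (Medium, Low): payoffs 7, 12, 2 → best response Medium.
Plant 2 against (High, Idle): payoffs 1, 14, 15 → best response High.
Plant 2 against (High, Low): payoffs 8, 10, 11 → best response High.
Plant 3 against (Medium, Low): payoffs 18, 12 → best response Idle.
Plant 3 against (Medium, Medium): payoffs 13, 8 → best response Idle.
Plant 3 against (Medium, High): payoffs 2, 8 → best response Low.
Plant 3 against (High, Low): payoffs 18, 20 → best response Low.
Plant 3 against (High, Medium): payoffs 20, 19 → best response Idle.
Plant 3 against (High, High): payoffs 11, 9 → best response Idle.
Mutual best responses: (High, High, Idle).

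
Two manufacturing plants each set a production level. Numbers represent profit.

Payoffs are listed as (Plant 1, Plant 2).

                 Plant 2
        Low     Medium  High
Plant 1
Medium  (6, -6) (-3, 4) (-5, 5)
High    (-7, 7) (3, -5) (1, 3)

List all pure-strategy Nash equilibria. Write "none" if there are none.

No pure-strategy Nash equilibrium.

For each strategy profile, look for a profitable unilateral deviation.
(Medium, Low): Plant 2 can switch to Medium (-6 → 4). Not NE.
(Medium, Medium): Plant 1 can switch to High (-3 → 3). Not NE.
(Medium, High): Plant 1 can switch to High (-5 → 1). Not NE.
(High, Low): Plant 1 can switch to Medium (-7 → 6). Not NE.
(High, Medium): Plant 2 can switch to Low (-5 → 7). Not NE.
(High, High): Plant 2 can switch to Low (3 → 7). Not NE.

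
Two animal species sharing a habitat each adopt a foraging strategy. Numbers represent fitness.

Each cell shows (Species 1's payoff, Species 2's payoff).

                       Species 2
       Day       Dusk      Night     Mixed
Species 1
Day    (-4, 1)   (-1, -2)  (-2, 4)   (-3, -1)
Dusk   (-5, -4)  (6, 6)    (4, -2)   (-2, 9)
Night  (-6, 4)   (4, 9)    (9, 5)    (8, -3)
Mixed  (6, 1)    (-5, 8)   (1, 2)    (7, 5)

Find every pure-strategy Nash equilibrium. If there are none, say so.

For each player, find the best response to each opponent profile; mutual best responses are the pure NE.
Species 1 against Day: payoffs -4, -5, -6, 6 → best response Mixed.
Species 1 against Dusk: payoffs -1, 6, 4, -5 → best response Dusk.
Species 1 against Night: payoffs -2, 4, 9, 1 → best response Night.
Species 1 against Mixed: payoffs -3, -2, 8, 7 → best response Night.
Species 2 against Day: payoffs 1, -2, 4, -1 → best response Night.
Species 2 against Dusk: payoffs -4, 6, -2, 9 → best response Mixed.
Species 2 against Night: payoffs 4, 9, 5, -3 → best response Dusk.
Species 2 against Mixed: payoffs 1, 8, 2, 5 → best response Dusk.
No profile is a mutual best response for all players.

There is no pure-strategy Nash equilibrium.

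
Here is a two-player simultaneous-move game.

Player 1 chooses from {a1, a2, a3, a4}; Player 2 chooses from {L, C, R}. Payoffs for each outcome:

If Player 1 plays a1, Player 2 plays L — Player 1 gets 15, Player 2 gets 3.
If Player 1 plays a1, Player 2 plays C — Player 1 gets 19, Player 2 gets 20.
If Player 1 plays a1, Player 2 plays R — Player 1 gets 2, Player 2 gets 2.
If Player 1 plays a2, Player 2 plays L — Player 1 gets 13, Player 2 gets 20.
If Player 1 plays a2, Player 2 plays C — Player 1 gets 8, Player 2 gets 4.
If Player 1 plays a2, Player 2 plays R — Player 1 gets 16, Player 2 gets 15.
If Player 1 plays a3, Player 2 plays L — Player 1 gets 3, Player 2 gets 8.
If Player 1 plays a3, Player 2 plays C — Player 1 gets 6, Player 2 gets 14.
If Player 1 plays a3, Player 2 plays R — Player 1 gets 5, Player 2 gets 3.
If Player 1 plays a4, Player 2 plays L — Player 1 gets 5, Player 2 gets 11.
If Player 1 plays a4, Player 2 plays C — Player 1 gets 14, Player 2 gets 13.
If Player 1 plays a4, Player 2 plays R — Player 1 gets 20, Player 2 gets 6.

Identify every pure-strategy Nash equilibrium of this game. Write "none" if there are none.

(a1, L): Player 2 can switch to C (3 → 20). Not NE.
(a1, C): Player 1 gets 19, best alternative 14; Player 2 gets 20, best alternative 3. No profitable deviation — NE.
(a1, R): Player 1 can switch to a2 (2 → 16). Not NE.
(a2, L): Player 1 can switch to a1 (13 → 15). Not NE.
(a2, C): Player 1 can switch to a1 (8 → 19). Not NE.
(a2, R): Player 1 can switch to a4 (16 → 20). Not NE.
(a3, L): Player 1 can switch to a1 (3 → 15). Not NE.
(The remaining 5 profiles each have a profitable deviation by the same check.)

Pure NE: (a1, C)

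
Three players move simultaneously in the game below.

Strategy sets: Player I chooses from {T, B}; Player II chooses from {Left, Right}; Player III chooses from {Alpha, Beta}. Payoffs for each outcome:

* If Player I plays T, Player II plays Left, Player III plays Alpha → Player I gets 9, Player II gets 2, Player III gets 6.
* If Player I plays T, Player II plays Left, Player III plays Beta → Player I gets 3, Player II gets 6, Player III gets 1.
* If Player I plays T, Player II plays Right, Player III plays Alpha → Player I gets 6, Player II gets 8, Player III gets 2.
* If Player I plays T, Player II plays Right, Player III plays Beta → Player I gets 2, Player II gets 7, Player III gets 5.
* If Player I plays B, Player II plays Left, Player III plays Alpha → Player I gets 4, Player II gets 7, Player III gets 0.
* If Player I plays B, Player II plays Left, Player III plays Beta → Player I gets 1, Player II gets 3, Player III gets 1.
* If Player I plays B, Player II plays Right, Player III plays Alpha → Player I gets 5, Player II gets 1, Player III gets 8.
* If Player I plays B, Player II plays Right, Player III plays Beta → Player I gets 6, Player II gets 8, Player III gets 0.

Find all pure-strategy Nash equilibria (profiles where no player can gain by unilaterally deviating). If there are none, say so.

none

For each player, find the best response to each opponent profile; mutual best responses are the pure NE.
Player I against (Left, Alpha): payoffs 9, 4 → best response T.
Player I against (Left, Beta): payoffs 3, 1 → best response T.
Player I against (Right, Alpha): payoffs 6, 5 → best response T.
Player I against (Right, Beta): payoffs 2, 6 → best response B.
Player II against (T, Alpha): payoffs 2, 8 → best response Right.
Player II against (T, Beta): payoffs 6, 7 → best response Right.
Player II against (B, Alpha): payoffs 7, 1 → best response Left.
Player II against (B, Beta): payoffs 3, 8 → best response Right.
Player III against (T, Left): payoffs 6, 1 → best response Alpha.
Player III against (T, Right): payoffs 2, 5 → best response Beta.
Player III against (B, Left): payoffs 0, 1 → best response Beta.
Player III against (B, Right): payoffs 8, 0 → best response Alpha.
No profile is a mutual best response for all players.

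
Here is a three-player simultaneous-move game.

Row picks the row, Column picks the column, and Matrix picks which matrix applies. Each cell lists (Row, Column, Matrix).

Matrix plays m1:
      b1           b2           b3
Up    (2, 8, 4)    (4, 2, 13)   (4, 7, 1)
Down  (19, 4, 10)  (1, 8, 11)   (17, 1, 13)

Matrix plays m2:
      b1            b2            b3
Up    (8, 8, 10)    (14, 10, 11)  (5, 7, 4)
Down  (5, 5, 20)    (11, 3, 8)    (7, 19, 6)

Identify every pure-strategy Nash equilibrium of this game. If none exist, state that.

There is no pure-strategy Nash equilibrium.

Row against (b1, m1): payoffs 2, 19 → best response Down.
Row against (b1, m2): payoffs 8, 5 → best response Up.
Row against (b2, m1): payoffs 4, 1 → best response Up.
Row against (b2, m2): payoffs 14, 11 → best response Up.
Row against (b3, m1): payoffs 4, 17 → best response Down.
Row against (b3, m2): payoffs 5, 7 → best response Down.
Column against (Up, m1): payoffs 8, 2, 7 → best response b1.
Column against (Up, m2): payoffs 8, 10, 7 → best response b2.
Column against (Down, m1): payoffs 4, 8, 1 → best response b2.
Column against (Down, m2): payoffs 5, 3, 19 → best response b3.
Matrix against (Up, b1): payoffs 4, 10 → best response m2.
Matrix against (Up, b2): payoffs 13, 11 → best response m1.
Matrix against (Up, b3): payoffs 1, 4 → best response m2.
Matrix against (Down, b1): payoffs 10, 20 → best response m2.
Matrix against (Down, b2): payoffs 11, 8 → best response m1.
Matrix against (Down, b3): payoffs 13, 6 → best response m1.
No profile is a mutual best response for all players.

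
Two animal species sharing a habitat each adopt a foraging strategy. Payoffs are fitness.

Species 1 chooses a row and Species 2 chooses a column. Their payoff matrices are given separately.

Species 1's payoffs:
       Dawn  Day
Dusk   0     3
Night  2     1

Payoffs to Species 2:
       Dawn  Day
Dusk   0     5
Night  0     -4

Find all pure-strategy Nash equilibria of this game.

Pure-strategy Nash equilibria: (Dusk, Day) and (Night, Dawn)

(Dusk, Dawn): Species 1 can switch to Night (0 → 2). Not NE.
(Dusk, Day): Species 1 gets 3, best alternative 1; Species 2 gets 5, best alternative 0. No profitable deviation — NE.
(Night, Dawn): Species 1 gets 2, best alternative 0; Species 2 gets 0, best alternative -4. No profitable deviation — NE.
(Night, Day): Species 1 can switch to Dusk (1 → 3). Not NE.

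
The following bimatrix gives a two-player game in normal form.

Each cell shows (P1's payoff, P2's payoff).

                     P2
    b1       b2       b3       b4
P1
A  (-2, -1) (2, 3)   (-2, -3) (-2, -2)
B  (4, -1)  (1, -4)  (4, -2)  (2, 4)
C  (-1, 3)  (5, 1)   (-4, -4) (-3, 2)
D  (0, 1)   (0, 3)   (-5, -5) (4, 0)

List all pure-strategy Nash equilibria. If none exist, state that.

P1 against b1: payoffs -2, 4, -1, 0 → best response B.
P1 against b2: payoffs 2, 1, 5, 0 → best response C.
P1 against b3: payoffs -2, 4, -4, -5 → best response B.
P1 against b4: payoffs -2, 2, -3, 4 → best response D.
P2 against A: payoffs -1, 3, -3, -2 → best response b2.
P2 against B: payoffs -1, -4, -2, 4 → best response b4.
P2 against C: payoffs 3, 1, -4, 2 → best response b1.
P2 against D: payoffs 1, 3, -5, 0 → best response b2.
No profile is a mutual best response for all players.

none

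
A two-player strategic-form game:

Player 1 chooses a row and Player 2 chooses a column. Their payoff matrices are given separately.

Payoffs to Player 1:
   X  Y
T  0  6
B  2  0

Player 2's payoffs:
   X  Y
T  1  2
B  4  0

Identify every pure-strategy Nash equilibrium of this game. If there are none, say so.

(T, Y), (B, X)

(T, X): Player 1 can switch to B (0 → 2). Not NE.
(T, Y): Player 1 gets 6, best alternative 0; Player 2 gets 2, best alternative 1. No profitable deviation — NE.
(B, X): Player 1 gets 2, best alternative 0; Player 2 gets 4, best alternative 0. No profitable deviation — NE.
(B, Y): Player 1 can switch to T (0 → 6). Not NE.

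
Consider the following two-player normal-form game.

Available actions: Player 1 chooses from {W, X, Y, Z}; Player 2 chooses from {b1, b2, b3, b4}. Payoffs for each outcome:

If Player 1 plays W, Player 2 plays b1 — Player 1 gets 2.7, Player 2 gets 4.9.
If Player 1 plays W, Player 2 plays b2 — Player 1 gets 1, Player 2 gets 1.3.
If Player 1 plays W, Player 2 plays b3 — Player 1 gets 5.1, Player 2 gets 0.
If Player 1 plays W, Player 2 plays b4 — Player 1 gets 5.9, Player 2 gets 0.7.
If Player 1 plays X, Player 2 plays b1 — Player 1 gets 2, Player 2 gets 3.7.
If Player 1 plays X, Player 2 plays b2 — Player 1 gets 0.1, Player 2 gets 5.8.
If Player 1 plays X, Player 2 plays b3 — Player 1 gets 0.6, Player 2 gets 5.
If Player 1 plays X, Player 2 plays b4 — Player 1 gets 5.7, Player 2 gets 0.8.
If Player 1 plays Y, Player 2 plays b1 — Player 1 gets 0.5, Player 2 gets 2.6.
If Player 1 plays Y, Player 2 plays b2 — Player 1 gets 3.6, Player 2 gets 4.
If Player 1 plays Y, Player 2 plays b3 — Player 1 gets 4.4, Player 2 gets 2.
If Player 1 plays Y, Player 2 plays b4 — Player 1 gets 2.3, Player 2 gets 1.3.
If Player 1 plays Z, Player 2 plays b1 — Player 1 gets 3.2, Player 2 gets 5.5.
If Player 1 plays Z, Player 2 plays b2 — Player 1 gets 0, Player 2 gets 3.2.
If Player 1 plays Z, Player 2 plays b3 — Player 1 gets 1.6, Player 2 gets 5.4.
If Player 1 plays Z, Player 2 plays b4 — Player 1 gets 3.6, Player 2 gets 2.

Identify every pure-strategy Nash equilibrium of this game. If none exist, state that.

Player 1 against b1: payoffs 2.7, 2, 0.5, 3.2 → best response Z.
Player 1 against b2: payoffs 1, 0.1, 3.6, 0 → best response Y.
Player 1 against b3: payoffs 5.1, 0.6, 4.4, 1.6 → best response W.
Player 1 against b4: payoffs 5.9, 5.7, 2.3, 3.6 → best response W.
Player 2 against W: payoffs 4.9, 1.3, 0, 0.7 → best response b1.
Player 2 against X: payoffs 3.7, 5.8, 5, 0.8 → best response b2.
Player 2 against Y: payoffs 2.6, 4, 2, 1.3 → best response b2.
Player 2 against Z: payoffs 5.5, 3.2, 5.4, 2 → best response b1.
Mutual best responses: (Y, b2); (Z, b1).

The pure Nash equilibria are (Y, b2), (Z, b1).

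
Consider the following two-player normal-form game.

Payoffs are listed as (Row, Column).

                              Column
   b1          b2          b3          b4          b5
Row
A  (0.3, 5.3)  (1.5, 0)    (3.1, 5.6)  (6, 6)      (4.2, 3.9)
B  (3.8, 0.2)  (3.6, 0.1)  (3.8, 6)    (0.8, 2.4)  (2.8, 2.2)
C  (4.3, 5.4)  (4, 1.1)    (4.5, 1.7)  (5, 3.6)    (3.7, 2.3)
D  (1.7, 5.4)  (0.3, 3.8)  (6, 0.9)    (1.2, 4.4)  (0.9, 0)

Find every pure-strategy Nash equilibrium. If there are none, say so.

Check each profile: it is a Nash equilibrium iff no player can strictly gain by switching unilaterally.
(A, b1): Row can switch to B (0.3 → 3.8). Not NE.
(A, b2): Row can switch to B (1.5 → 3.6). Not NE.
(A, b3): Row can switch to B (3.1 → 3.8). Not NE.
(A, b4): Row gets 6, best alternative 5; Column gets 6, best alternative 5.6. No profitable deviation — NE.
(A, b5): Column can switch to b1 (3.9 → 5.3). Not NE.
(B, b1): Row can switch to C (3.8 → 4.3). Not NE.
(B, b2): Row can switch to C (3.6 → 4). Not NE.
(B, b3): Row can switch to C (3.8 → 4.5). Not NE.
(B, b4): Row can switch to A (0.8 → 6). Not NE.
(B, b5): Row can switch to A (2.8 → 4.2). Not NE.
(C, b1): Row gets 4.3, best alternative 3.8; Column gets 5.4, best alternative 3.6. No profitable deviation — NE.
(C, b2): Column can switch to b1 (1.1 → 5.4). Not NE.
(C, b3): Row can switch to D (4.5 → 6). Not NE.
(C, b4): Row can switch to A (5 → 6). Not NE.
(The remaining 6 profiles each have a profitable deviation by the same check.)

Pure-strategy Nash equilibria: (A, b4); (C, b1)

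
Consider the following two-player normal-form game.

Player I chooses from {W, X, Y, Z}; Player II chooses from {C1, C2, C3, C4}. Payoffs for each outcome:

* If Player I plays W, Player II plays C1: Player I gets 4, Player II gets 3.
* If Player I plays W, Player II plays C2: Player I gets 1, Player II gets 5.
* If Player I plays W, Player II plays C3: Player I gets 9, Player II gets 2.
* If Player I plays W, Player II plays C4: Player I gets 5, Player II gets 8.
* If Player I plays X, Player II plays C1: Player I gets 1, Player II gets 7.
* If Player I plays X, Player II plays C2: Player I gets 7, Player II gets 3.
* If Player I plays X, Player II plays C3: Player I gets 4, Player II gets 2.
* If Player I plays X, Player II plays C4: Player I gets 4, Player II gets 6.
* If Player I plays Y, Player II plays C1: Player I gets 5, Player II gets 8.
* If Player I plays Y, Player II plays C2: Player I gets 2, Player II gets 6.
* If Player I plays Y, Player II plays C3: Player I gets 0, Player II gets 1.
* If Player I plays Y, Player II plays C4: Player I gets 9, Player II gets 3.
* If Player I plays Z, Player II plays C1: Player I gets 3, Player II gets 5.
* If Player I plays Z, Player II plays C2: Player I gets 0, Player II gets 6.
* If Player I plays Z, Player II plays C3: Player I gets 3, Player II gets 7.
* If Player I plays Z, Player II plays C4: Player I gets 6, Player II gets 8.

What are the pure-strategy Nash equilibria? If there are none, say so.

(Y, C1)

Check each profile: it is a Nash equilibrium iff no player can strictly gain by switching unilaterally.
(W, C1): Player I can switch to Y (4 → 5). Not NE.
(W, C2): Player I can switch to X (1 → 7). Not NE.
(W, C3): Player II can switch to C1 (2 → 3). Not NE.
(W, C4): Player I can switch to Y (5 → 9). Not NE.
(X, C1): Player I can switch to W (1 → 4). Not NE.
(X, C2): Player II can switch to C1 (3 → 7). Not NE.
(Y, C1): Player I gets 5, best alternative 4; Player II gets 8, best alternative 6. No profitable deviation — NE.
(The remaining 9 profiles each have a profitable deviation by the same check.)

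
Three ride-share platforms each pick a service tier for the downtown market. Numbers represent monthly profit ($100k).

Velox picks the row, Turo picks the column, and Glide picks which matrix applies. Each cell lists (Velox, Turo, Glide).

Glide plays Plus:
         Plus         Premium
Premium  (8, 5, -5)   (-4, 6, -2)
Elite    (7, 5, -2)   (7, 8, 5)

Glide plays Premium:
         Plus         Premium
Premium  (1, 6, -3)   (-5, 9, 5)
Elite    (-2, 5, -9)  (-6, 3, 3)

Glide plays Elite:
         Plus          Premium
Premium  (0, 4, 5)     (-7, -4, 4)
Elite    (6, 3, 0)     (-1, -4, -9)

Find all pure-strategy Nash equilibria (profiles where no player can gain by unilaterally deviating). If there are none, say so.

For each strategy profile, look for a profitable unilateral deviation.
(Premium, Plus, Plus): Turo can switch to Premium (5 → 6). Not NE.
(Premium, Plus, Premium): Turo can switch to Premium (6 → 9). Not NE.
(Premium, Plus, Elite): Velox can switch to Elite (0 → 6). Not NE.
(Premium, Premium, Plus): Velox can switch to Elite (-4 → 7). Not NE.
(Premium, Premium, Premium): Velox gets -5, best alternative -6; Turo gets 9, best alternative 6; Glide gets 5, best alternative 4. No profitable deviation — NE.
(Premium, Premium, Elite): Velox can switch to Elite (-7 → -1). Not NE.
(Elite, Plus, Plus): Velox can switch to Premium (7 → 8). Not NE.
(Elite, Plus, Premium): Velox can switch to Premium (-2 → 1). Not NE.
(Elite, Plus, Elite): Velox gets 6, best alternative 0; Turo gets 3, best alternative -4; Glide gets 0, best alternative -2. No profitable deviation — NE.
(Elite, Premium, Plus): Velox gets 7, best alternative -4; Turo gets 8, best alternative 5; Glide gets 5, best alternative 3. No profitable deviation — NE.
(Elite, Premium, Premium): Velox can switch to Premium (-6 → -5). Not NE.
(Elite, Premium, Elite): Turo can switch to Plus (-4 → 3). Not NE.

Pure-strategy Nash equilibria: (Premium, Premium, Premium), (Elite, Plus, Elite), (Elite, Premium, Plus)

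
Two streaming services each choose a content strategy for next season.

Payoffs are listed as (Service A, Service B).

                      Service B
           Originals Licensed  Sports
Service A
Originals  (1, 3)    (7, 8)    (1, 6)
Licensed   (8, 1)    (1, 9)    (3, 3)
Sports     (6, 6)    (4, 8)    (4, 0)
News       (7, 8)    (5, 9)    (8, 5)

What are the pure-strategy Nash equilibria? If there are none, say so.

The unique pure-strategy Nash equilibrium is (Originals, Licensed).

For each strategy profile, look for a profitable unilateral deviation.
(Originals, Originals): Service A can switch to Licensed (1 → 8). Not NE.
(Originals, Licensed): Service A gets 7, best alternative 5; Service B gets 8, best alternative 6. No profitable deviation — NE.
(Originals, Sports): Service A can switch to Licensed (1 → 3). Not NE.
(Licensed, Originals): Service B can switch to Licensed (1 → 9). Not NE.
(Licensed, Licensed): Service A can switch to Originals (1 → 7). Not NE.
(Licensed, Sports): Service A can switch to Sports (3 → 4). Not NE.
(Sports, Originals): Service A can switch to Licensed (6 → 8). Not NE.
(Sports, Licensed): Service A can switch to Originals (4 → 7). Not NE.
(Sports, Sports): Service A can switch to News (4 → 8). Not NE.
(News, Originals): Service A can switch to Licensed (7 → 8). Not NE.
(News, Licensed): Service A can switch to Originals (5 → 7). Not NE.
(The remaining 1 profile has a profitable deviation by the same check.)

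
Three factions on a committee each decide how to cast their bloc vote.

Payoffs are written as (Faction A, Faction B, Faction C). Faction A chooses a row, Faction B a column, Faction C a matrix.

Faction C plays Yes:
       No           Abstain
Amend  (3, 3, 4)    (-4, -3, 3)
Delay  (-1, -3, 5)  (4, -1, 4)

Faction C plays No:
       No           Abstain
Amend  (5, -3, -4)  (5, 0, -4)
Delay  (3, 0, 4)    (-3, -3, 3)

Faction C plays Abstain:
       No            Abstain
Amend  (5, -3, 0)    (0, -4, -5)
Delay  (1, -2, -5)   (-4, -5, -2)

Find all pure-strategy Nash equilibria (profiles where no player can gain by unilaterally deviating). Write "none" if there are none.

(Amend, No, Yes): Faction A gets 3, best alternative -1; Faction B gets 3, best alternative -3; Faction C gets 4, best alternative 0. No profitable deviation — NE.
(Amend, No, No): Faction B can switch to Abstain (-3 → 0). Not NE.
(Amend, No, Abstain): Faction C can switch to Yes (0 → 4). Not NE.
(Amend, Abstain, Yes): Faction A can switch to Delay (-4 → 4). Not NE.
(Amend, Abstain, No): Faction C can switch to Yes (-4 → 3). Not NE.
(Amend, Abstain, Abstain): Faction B can switch to No (-4 → -3). Not NE.
(Delay, No, Yes): Faction A can switch to Amend (-1 → 3). Not NE.
(Delay, No, No): Faction A can switch to Amend (3 → 5). Not NE.
(Delay, No, Abstain): Faction A can switch to Amend (1 → 5). Not NE.
(Delay, Abstain, Yes): Faction A gets 4, best alternative -4; Faction B gets -1, best alternative -3; Faction C gets 4, best alternative 3. No profitable deviation — NE.
(Delay, Abstain, No): Faction A can switch to Amend (-3 → 5). Not NE.
(Delay, Abstain, Abstain): Faction A can switch to Amend (-4 → 0). Not NE.

The pure Nash equilibria are (Amend, No, Yes), (Delay, Abstain, Yes).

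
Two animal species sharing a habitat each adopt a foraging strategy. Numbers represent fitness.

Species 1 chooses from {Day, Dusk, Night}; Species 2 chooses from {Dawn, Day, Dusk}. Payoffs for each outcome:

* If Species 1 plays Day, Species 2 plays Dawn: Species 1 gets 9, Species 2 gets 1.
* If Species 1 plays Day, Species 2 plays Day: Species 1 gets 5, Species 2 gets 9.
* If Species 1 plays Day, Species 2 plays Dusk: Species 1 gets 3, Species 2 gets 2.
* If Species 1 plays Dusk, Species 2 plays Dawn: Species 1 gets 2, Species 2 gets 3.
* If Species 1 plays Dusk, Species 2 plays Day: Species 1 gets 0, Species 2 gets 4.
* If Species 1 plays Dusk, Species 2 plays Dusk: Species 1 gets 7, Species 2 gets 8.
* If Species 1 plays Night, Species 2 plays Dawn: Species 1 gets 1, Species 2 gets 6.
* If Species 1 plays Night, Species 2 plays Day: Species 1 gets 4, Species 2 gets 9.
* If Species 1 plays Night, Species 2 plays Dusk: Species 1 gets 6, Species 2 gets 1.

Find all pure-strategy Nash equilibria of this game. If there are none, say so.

The pure Nash equilibria are (Day, Day), (Dusk, Dusk).

(Day, Dawn): Species 2 can switch to Day (1 → 9). Not NE.
(Day, Day): Species 1 gets 5, best alternative 4; Species 2 gets 9, best alternative 2. No profitable deviation — NE.
(Day, Dusk): Species 1 can switch to Dusk (3 → 7). Not NE.
(Dusk, Dawn): Species 1 can switch to Day (2 → 9). Not NE.
(Dusk, Day): Species 1 can switch to Day (0 → 5). Not NE.
(Dusk, Dusk): Species 1 gets 7, best alternative 6; Species 2 gets 8, best alternative 4. No profitable deviation — NE.
(Night, Dawn): Species 1 can switch to Day (1 → 9). Not NE.
(Night, Day): Species 1 can switch to Day (4 → 5). Not NE.
(The remaining 1 profile has a profitable deviation by the same check.)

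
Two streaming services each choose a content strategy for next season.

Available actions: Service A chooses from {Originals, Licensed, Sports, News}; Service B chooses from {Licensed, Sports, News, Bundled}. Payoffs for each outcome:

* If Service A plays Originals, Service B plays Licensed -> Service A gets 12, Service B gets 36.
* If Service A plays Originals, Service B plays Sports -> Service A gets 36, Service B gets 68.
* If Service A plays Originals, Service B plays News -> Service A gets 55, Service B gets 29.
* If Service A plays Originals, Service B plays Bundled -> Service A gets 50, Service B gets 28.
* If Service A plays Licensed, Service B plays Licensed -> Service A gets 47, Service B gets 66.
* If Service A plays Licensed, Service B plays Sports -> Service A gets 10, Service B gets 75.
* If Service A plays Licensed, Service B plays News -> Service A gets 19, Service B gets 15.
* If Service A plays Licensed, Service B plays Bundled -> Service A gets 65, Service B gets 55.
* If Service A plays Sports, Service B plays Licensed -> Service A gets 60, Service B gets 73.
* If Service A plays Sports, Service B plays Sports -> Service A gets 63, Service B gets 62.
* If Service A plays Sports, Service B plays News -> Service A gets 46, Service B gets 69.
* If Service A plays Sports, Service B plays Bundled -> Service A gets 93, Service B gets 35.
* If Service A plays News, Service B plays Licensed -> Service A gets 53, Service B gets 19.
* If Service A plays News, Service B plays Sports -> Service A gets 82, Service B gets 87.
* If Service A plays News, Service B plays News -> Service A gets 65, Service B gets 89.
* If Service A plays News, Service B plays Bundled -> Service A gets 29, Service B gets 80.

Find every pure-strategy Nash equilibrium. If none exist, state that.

The pure Nash equilibria are (Sports, Licensed) and (News, News).

For each strategy profile, look for a profitable unilateral deviation.
(Originals, Licensed): Service A can switch to Licensed (12 → 47). Not NE.
(Originals, Sports): Service A can switch to Sports (36 → 63). Not NE.
(Originals, News): Service A can switch to News (55 → 65). Not NE.
(Originals, Bundled): Service A can switch to Licensed (50 → 65). Not NE.
(Licensed, Licensed): Service A can switch to Sports (47 → 60). Not NE.
(Licensed, Sports): Service A can switch to Originals (10 → 36). Not NE.
(Sports, Licensed): Service A gets 60, best alternative 53; Service B gets 73, best alternative 69. No profitable deviation — NE.
(News, News): Service A gets 65, best alternative 55; Service B gets 89, best alternative 87. No profitable deviation — NE.
(The remaining 8 profiles each have a profitable deviation by the same check.)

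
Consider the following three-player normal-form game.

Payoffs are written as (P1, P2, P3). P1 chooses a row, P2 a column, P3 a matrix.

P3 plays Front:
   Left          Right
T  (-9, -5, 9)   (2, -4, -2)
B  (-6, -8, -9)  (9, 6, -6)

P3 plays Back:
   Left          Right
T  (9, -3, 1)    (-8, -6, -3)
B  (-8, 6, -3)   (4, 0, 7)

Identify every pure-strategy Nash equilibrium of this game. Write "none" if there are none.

P1 against (Left, Front): payoffs -9, -6 → best response B.
P1 against (Left, Back): payoffs 9, -8 → best response T.
P1 against (Right, Front): payoffs 2, 9 → best response B.
P1 against (Right, Back): payoffs -8, 4 → best response B.
P2 against (T, Front): payoffs -5, -4 → best response Right.
P2 against (T, Back): payoffs -3, -6 → best response Left.
P2 against (B, Front): payoffs -8, 6 → best response Right.
P2 against (B, Back): payoffs 6, 0 → best response Left.
P3 against (T, Left): payoffs 9, 1 → best response Front.
P3 against (T, Right): payoffs -2, -3 → best response Front.
P3 against (B, Left): payoffs -9, -3 → best response Back.
P3 against (B, Right): payoffs -6, 7 → best response Back.
No profile is a mutual best response for all players.

none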